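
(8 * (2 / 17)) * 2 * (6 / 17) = 192 / 289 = 0.66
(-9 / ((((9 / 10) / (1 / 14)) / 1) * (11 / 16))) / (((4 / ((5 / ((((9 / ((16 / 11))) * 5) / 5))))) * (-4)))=400 / 7623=0.05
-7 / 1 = -7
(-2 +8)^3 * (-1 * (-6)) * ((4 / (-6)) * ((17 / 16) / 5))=-183.60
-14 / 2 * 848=-5936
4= 4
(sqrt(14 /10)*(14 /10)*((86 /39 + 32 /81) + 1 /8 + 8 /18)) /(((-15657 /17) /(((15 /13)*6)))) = -186907*sqrt(35) /28016820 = -0.04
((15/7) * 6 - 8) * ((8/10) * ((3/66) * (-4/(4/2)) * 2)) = -272/385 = -0.71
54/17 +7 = 173/17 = 10.18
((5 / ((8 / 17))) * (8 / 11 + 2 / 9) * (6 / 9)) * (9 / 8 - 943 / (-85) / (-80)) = 315229 / 47520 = 6.63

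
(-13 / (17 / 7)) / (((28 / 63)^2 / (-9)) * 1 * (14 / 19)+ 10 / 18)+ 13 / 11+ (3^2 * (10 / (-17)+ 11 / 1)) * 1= 118700573 / 1397077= 84.96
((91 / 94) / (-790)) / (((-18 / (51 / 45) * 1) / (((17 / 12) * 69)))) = 604877 / 80200800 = 0.01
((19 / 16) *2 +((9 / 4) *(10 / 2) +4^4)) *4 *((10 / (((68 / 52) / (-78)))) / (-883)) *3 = 32807970 / 15011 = 2185.60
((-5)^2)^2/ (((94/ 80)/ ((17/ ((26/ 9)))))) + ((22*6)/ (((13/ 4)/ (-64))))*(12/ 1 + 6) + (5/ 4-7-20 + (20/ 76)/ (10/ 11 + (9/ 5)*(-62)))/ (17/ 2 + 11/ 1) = -1542852737073/ 35337796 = -43660.13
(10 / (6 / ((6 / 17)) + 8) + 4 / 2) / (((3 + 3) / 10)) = 4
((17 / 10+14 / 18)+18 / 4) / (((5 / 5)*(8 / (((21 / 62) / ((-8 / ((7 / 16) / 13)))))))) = -7693 / 6190080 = -0.00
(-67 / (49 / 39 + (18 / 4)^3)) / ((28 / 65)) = -339690 / 201761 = -1.68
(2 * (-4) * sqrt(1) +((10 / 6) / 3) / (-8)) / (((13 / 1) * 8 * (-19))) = 581 / 142272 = 0.00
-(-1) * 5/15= 1/3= 0.33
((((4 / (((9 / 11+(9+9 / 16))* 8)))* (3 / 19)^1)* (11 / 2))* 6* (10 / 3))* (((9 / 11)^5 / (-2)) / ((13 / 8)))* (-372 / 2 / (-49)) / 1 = -1171532160 / 3270145879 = -0.36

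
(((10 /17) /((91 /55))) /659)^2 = 302500 /1039325197729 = 0.00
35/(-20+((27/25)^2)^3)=-8544921875/4495392011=-1.90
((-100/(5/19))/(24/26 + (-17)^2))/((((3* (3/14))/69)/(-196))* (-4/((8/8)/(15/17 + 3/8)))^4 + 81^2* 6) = -416633857902080/12513381961399157061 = -0.00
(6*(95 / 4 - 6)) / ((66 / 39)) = 2769 / 44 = 62.93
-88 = -88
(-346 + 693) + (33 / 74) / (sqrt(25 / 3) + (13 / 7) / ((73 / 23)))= 43084965*sqrt(3) / 463226828 + 160724583205 / 463226828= 347.13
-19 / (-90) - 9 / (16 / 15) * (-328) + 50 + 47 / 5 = 25444 / 9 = 2827.11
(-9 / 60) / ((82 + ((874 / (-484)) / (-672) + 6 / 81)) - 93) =1097712 / 79937135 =0.01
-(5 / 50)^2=-1 / 100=-0.01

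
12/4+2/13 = 41/13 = 3.15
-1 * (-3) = 3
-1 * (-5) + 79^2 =6246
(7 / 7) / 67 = 1 / 67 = 0.01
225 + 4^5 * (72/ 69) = 29751/ 23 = 1293.52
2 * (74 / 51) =148 / 51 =2.90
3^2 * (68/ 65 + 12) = 7632/ 65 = 117.42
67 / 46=1.46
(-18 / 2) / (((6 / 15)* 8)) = -45 / 16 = -2.81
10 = 10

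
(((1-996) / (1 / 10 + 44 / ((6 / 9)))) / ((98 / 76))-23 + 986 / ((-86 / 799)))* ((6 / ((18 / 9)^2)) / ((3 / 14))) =-12806544844 / 198961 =-64367.11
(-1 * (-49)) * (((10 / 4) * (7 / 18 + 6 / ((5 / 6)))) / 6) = 33467 / 216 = 154.94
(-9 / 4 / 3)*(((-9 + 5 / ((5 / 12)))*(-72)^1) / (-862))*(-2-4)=486 / 431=1.13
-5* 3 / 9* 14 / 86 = -35 / 129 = -0.27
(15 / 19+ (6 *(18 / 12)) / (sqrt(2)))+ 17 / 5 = 10.55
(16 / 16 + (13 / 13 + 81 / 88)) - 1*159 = -13735 / 88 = -156.08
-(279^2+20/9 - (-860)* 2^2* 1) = -731549/9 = -81283.22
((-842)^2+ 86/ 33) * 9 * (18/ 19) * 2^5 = 40428111744/ 209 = 193435941.36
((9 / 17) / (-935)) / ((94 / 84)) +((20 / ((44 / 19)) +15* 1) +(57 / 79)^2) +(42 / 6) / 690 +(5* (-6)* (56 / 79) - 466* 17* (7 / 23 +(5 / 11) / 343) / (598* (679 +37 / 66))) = 8567404098669094633919 / 2959573282453031634390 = 2.89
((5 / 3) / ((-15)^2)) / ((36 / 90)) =1 / 54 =0.02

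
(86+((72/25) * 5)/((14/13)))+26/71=247848/2485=99.74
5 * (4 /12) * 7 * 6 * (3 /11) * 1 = 19.09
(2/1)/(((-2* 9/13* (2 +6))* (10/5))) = -0.09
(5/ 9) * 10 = 50/ 9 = 5.56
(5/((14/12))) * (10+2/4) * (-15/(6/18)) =-2025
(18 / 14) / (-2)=-9 / 14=-0.64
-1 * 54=-54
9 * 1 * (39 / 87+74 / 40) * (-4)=-11997 / 145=-82.74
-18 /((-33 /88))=48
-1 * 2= -2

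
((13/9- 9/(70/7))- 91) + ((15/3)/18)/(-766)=-2078677/22980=-90.46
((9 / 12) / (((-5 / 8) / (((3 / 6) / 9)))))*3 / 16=-1 / 80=-0.01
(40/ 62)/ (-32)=-5/ 248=-0.02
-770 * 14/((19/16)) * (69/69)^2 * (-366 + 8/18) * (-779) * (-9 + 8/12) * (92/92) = 581645680000/27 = 21542432592.59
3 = 3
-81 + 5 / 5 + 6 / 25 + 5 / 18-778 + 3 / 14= -1350197 / 1575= -857.27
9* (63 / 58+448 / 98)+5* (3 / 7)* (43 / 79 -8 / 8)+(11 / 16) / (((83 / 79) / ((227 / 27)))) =31881419747 / 575022672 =55.44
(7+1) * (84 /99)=6.79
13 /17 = 0.76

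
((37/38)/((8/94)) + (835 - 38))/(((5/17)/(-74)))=-77293407/380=-203403.70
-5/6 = -0.83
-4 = -4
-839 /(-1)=839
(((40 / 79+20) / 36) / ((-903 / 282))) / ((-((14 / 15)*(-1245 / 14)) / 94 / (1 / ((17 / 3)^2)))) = -3578580 / 570386873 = -0.01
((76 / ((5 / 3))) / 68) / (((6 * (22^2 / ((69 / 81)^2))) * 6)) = 0.00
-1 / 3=-0.33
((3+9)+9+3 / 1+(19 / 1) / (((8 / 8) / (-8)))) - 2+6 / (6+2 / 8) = -3226 / 25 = -129.04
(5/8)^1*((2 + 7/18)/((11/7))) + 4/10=10693/7920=1.35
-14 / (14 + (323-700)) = 14 / 363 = 0.04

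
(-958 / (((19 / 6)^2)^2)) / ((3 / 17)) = -7035552 / 130321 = -53.99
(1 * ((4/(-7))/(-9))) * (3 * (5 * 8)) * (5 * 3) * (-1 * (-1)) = 800/7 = 114.29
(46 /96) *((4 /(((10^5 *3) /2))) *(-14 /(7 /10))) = -23 /90000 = -0.00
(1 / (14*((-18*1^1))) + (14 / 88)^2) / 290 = 2603 / 35370720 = 0.00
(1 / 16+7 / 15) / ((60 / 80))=127 / 180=0.71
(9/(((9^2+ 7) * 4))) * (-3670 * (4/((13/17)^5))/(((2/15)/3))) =-1055202225975/32673784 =-32295.07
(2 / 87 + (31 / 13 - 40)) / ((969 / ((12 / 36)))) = -2501 / 193401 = -0.01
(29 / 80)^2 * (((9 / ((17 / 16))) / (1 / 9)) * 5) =68121 / 1360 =50.09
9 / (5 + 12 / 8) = 1.38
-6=-6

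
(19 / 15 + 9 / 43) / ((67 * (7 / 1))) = 136 / 43215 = 0.00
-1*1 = -1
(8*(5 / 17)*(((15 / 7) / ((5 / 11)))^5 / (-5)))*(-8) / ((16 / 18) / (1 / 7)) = 1408.85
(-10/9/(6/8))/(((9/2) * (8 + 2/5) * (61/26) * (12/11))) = -14300/933849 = -0.02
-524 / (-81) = 6.47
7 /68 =0.10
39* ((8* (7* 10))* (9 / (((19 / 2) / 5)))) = 1965600 / 19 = 103452.63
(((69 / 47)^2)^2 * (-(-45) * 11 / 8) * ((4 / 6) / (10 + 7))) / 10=748014993 / 663636616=1.13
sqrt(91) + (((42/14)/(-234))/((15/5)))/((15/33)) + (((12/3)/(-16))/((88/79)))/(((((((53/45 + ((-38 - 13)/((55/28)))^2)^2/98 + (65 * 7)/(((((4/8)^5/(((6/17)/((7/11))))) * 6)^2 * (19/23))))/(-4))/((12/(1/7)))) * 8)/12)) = 5613111580535948192/2210194560102805534635 + sqrt(91) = 9.54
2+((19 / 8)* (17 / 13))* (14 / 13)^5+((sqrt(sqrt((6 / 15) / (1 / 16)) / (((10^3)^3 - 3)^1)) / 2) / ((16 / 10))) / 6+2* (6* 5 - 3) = 2^(1 / 4)* 5^(3 / 4)* sqrt(999999997) / 47999999856+292015948 / 4826809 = 60.50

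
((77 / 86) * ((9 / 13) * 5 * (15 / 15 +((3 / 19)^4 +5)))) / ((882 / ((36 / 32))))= 387093465 / 16318274336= 0.02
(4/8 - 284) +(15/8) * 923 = 11577/8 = 1447.12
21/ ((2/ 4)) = 42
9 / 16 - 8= -119 / 16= -7.44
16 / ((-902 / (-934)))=7472 / 451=16.57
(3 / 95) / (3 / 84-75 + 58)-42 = -1895334 / 45125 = -42.00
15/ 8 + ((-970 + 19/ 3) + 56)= -21739/ 24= -905.79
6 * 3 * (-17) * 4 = -1224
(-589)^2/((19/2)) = 36518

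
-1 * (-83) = 83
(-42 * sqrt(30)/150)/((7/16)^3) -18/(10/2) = -4096 * sqrt(30)/1225 -18/5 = -21.91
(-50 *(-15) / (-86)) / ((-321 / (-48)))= -6000 / 4601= -1.30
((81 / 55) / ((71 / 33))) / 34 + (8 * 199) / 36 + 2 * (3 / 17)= 4844387 / 108630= 44.60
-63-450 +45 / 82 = -512.45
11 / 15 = 0.73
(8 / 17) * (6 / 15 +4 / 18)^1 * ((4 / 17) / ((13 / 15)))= 896 / 11271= 0.08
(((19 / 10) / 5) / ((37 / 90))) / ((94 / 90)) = 1539 / 1739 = 0.88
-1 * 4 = -4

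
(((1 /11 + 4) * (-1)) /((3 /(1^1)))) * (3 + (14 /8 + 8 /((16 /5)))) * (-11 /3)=145 /4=36.25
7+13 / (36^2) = 9085 / 1296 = 7.01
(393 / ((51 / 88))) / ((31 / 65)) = 749320 / 527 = 1421.86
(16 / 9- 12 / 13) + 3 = 451 / 117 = 3.85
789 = 789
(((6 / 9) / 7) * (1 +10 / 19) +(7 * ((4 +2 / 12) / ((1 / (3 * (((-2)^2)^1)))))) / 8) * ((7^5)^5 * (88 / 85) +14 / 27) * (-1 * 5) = -49364917387839224324800907 / 162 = -304721712270612495832104.40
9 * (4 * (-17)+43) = -225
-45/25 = -9/5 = -1.80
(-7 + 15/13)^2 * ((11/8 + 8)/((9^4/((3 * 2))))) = 36100/123201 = 0.29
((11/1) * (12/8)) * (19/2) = 627/4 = 156.75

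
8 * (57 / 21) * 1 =152 / 7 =21.71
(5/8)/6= 5/48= 0.10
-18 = -18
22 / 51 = 0.43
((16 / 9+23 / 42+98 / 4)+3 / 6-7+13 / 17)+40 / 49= 328465 / 14994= 21.91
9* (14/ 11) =126/ 11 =11.45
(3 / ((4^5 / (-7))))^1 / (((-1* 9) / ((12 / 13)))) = 7 / 3328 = 0.00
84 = 84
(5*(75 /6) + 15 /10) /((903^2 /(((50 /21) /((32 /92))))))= 9200 /17123589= 0.00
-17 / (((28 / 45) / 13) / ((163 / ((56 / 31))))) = -50252085 / 1568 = -32048.52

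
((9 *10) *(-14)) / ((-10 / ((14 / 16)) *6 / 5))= 735 / 8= 91.88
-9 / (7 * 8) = -9 / 56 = -0.16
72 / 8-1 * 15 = -6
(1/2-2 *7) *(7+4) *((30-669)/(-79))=-189783/158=-1201.16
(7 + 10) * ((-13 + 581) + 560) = 19176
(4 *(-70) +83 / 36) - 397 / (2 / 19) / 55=-685609 / 1980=-346.27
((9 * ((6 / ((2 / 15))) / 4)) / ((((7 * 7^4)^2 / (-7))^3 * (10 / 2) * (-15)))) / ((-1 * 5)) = -27 / 6571236236353428013954300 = -0.00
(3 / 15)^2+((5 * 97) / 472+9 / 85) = 235389 / 200600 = 1.17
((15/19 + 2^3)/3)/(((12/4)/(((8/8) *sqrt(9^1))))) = 167/57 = 2.93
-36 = -36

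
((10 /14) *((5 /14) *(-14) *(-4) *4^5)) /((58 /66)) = 3379200 /203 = 16646.31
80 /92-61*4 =-5592 /23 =-243.13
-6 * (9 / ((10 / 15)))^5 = -43046721 / 16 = -2690420.06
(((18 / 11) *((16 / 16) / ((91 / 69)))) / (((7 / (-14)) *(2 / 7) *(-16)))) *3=1863 / 1144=1.63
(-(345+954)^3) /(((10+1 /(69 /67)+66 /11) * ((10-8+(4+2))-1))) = -151243439031 /8197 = -18451072.23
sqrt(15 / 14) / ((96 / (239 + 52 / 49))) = 3921*sqrt(210) / 21952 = 2.59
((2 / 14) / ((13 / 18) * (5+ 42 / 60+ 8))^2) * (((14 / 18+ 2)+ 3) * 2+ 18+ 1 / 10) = 0.04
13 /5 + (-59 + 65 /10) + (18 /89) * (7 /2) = -43781 /890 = -49.19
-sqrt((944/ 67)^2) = -944/ 67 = -14.09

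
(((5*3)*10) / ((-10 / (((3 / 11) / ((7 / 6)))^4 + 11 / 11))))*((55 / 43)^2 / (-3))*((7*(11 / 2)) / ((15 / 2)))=881450425 / 20928831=42.12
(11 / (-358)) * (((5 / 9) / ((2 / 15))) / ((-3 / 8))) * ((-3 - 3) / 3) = -1100 / 1611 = -0.68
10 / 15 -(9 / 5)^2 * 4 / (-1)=1022 / 75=13.63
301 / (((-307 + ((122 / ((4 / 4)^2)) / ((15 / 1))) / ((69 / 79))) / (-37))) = 11526795 / 308107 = 37.41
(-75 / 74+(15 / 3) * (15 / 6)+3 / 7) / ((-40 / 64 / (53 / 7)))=-1308464 / 9065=-144.34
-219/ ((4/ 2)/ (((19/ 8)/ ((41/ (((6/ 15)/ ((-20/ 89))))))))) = 11.29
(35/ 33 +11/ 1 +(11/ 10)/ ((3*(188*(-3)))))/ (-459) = -2244599/ 85429080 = -0.03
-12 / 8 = -3 / 2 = -1.50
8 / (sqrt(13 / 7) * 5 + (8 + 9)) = 476 / 849 - 20 * sqrt(91) / 849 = 0.34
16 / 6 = 8 / 3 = 2.67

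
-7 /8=-0.88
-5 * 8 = -40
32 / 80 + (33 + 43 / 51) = 8732 / 255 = 34.24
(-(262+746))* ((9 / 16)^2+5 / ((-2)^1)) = 35217 / 16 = 2201.06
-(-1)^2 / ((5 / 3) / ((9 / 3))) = -9 / 5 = -1.80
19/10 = 1.90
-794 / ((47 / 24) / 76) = -1448256 / 47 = -30813.96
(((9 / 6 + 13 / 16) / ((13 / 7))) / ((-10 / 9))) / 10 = -2331 / 20800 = -0.11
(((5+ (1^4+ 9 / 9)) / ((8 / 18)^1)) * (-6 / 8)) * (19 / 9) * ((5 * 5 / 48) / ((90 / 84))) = -4655 / 384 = -12.12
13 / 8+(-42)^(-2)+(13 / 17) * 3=235087 / 59976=3.92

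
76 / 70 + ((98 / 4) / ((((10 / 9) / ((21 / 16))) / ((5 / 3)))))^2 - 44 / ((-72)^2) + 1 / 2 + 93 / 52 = 351720343319 / 150958080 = 2329.92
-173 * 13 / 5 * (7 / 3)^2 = -110201 / 45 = -2448.91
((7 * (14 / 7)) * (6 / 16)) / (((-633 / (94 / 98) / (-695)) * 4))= 32665 / 23632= 1.38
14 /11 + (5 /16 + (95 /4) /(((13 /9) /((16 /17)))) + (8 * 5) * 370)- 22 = 575468667 /38896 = 14795.06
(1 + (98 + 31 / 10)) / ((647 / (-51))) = -8.05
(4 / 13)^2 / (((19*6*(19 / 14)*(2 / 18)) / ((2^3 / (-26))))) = -1344 / 793117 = -0.00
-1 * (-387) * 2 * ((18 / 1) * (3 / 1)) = 41796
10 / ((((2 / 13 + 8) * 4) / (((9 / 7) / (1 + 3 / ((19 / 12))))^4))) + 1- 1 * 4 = -2783551290447 / 931555586500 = -2.99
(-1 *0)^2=0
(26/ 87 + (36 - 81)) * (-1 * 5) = 19445/ 87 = 223.51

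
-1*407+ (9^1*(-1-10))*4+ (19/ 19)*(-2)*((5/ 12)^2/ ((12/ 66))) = -804.91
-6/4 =-3/2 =-1.50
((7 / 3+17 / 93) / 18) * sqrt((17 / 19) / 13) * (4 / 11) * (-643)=-2572 * sqrt(4199) / 19437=-8.57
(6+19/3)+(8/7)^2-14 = -53/147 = -0.36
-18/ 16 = -9/ 8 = -1.12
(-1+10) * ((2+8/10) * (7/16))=441/40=11.02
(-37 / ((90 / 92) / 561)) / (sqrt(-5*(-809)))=-333.62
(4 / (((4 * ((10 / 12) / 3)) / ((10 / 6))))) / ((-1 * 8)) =-3 / 4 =-0.75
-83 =-83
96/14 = 48/7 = 6.86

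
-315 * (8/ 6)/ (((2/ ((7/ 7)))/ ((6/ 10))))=-126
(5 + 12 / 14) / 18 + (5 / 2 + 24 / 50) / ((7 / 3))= 2524 / 1575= 1.60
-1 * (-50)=50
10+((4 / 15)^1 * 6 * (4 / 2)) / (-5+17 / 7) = 394 / 45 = 8.76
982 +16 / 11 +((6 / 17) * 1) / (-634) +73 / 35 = 985.54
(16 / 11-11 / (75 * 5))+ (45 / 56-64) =-14269151 / 231000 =-61.77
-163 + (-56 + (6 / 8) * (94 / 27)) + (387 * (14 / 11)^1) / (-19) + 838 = 2240977 / 3762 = 595.69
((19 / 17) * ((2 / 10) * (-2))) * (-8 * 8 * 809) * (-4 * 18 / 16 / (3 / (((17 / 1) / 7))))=-2951232 / 35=-84320.91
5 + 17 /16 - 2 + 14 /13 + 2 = 1485 /208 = 7.14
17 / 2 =8.50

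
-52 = -52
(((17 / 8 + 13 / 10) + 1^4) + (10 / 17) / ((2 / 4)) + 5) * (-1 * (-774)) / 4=2789883 / 1360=2051.38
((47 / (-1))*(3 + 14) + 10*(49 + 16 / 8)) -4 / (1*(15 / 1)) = -289.27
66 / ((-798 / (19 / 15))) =-11 / 105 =-0.10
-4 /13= -0.31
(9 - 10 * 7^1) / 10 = -61 / 10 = -6.10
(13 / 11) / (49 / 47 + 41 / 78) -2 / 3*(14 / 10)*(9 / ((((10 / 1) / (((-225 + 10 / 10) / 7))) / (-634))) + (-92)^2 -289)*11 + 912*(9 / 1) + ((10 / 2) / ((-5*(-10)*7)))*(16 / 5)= -2912592685932 / 11066825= -263182.32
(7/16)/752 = 0.00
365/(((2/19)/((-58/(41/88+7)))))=-242440/9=-26937.78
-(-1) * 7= 7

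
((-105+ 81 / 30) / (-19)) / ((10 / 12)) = 3069 / 475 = 6.46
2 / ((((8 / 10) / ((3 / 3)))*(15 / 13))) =13 / 6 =2.17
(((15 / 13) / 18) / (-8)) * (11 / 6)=-55 / 3744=-0.01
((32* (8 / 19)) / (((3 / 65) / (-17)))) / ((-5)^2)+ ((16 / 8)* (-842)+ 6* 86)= -389456 / 285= -1366.51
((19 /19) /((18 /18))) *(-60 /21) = -20 /7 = -2.86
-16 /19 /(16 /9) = -9 /19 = -0.47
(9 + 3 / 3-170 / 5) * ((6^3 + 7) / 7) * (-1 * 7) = 5352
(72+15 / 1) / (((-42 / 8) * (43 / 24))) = -2784 / 301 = -9.25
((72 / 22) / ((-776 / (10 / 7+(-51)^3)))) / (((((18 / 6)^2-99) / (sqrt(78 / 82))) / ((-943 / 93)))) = 21356581 * sqrt(1599) / 13892340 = 61.47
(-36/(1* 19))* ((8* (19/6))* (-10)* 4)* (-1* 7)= -13440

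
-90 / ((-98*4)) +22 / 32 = 0.92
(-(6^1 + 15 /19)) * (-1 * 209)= 1419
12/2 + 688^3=325660678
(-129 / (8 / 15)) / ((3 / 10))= -3225 / 4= -806.25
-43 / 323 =-0.13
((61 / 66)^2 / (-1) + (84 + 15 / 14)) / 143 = 2567951 / 4360356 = 0.59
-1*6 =-6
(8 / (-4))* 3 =-6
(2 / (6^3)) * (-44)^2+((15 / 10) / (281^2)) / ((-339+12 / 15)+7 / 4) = 85721008862 / 4781957121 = 17.93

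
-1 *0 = 0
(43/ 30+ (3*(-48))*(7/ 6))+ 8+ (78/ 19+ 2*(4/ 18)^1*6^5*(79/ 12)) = 12880597/ 570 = 22597.54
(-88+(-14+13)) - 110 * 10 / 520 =-2369 / 26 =-91.12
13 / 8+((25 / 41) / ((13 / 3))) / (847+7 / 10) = 58743133 / 36145928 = 1.63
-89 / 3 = -29.67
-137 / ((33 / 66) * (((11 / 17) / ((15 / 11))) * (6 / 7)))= -81515 / 121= -673.68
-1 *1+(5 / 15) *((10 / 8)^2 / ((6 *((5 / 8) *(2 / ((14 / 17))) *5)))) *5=-577 / 612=-0.94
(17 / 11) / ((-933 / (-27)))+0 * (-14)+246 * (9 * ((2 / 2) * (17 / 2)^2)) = 1094456889 / 6842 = 159961.54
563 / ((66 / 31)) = 17453 / 66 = 264.44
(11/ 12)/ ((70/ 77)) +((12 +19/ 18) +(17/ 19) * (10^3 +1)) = 6222317/ 6840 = 909.70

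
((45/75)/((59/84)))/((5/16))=4032/1475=2.73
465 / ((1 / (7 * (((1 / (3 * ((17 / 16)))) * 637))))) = 11058320 / 17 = 650489.41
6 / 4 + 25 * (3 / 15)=13 / 2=6.50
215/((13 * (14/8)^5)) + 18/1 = 4152998/218491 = 19.01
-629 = -629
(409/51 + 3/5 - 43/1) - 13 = -12082/255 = -47.38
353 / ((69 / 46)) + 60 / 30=712 / 3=237.33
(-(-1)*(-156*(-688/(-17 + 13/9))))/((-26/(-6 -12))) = -167184/35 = -4776.69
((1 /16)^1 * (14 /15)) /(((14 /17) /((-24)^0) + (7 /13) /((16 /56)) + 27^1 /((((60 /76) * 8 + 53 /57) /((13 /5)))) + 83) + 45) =0.00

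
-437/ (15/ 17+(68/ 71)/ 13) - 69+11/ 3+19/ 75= -195830802/ 375025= -522.18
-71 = -71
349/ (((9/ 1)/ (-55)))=-19195/ 9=-2132.78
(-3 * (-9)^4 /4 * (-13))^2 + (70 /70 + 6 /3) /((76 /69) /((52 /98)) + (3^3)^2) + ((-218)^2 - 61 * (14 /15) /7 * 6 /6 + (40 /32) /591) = 8458540140837447967 /2067002800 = 4092176430.94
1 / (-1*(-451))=1 / 451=0.00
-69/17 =-4.06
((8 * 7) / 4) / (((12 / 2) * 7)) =1 / 3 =0.33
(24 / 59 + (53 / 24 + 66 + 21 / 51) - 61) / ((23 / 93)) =32.46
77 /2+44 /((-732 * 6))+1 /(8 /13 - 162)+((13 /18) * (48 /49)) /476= 258473144815 /6716157462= 38.49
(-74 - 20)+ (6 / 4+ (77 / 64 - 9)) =-6419 / 64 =-100.30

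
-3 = -3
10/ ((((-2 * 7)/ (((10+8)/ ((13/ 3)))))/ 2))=-5.93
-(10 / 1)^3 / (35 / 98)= -2800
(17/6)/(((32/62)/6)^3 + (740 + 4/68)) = 77486391/20239248242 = 0.00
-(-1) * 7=7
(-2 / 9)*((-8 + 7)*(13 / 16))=13 / 72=0.18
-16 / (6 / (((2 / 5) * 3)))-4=-36 / 5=-7.20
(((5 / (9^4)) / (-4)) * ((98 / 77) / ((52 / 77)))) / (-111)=245 / 75740184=0.00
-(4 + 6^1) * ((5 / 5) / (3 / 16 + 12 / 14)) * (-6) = 57.44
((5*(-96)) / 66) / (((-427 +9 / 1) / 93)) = 3720 / 2299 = 1.62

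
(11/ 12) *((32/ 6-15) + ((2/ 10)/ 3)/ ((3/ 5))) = -473/ 54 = -8.76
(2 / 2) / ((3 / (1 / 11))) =1 / 33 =0.03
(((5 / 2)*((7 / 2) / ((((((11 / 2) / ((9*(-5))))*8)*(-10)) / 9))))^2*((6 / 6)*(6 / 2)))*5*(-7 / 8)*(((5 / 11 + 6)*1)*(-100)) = 549522.87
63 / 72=7 / 8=0.88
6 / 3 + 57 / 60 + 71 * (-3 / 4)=-503 / 10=-50.30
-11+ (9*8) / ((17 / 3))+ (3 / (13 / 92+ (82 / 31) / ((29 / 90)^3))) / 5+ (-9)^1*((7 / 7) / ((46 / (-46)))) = 5017105766798 / 468299405195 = 10.71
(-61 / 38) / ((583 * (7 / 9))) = -549 / 155078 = -0.00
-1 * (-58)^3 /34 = 97556 /17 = 5738.59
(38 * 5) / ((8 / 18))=855 / 2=427.50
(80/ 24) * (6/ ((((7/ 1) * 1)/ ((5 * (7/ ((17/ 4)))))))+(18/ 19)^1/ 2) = 8110/ 323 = 25.11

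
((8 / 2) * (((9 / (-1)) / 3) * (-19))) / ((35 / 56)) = 1824 / 5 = 364.80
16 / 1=16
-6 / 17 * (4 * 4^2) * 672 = -258048 / 17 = -15179.29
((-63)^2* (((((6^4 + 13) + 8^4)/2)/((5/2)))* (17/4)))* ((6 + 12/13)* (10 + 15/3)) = 49233361275/26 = 1893590818.27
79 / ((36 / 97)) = 212.86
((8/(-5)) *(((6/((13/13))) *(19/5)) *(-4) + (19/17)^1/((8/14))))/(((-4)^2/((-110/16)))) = -333773/5440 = -61.36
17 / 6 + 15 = 107 / 6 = 17.83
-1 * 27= -27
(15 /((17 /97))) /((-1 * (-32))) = 1455 /544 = 2.67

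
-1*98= -98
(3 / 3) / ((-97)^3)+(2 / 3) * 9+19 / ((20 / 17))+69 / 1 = 1663802859 / 18253460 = 91.15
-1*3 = -3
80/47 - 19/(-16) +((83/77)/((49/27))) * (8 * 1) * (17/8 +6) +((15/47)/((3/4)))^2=5557871223/133352912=41.68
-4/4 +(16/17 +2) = 33/17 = 1.94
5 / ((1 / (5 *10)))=250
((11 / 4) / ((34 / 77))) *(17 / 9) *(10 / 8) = 4235 / 288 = 14.70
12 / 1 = 12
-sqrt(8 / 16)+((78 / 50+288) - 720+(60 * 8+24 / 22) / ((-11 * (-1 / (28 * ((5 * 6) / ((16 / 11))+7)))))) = 101031969 / 3025 - sqrt(2) / 2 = 33398.29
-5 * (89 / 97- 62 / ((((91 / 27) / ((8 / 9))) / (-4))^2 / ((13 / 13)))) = 273440075 / 803257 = 340.41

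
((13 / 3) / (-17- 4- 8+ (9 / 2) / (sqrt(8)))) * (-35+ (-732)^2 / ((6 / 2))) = -2154304672 / 80493- 27857388 * sqrt(2) / 26831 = -28232.19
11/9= 1.22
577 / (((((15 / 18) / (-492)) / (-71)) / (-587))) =-70988600808 / 5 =-14197720161.60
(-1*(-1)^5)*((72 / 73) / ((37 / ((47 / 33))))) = 0.04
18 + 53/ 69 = 1295/ 69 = 18.77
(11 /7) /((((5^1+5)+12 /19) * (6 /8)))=418 /2121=0.20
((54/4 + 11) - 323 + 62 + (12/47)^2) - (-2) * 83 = -311181/4418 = -70.43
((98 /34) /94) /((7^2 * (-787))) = -1 /1257626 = -0.00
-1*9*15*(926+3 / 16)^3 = -439329597559965 / 4096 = -107258202529.29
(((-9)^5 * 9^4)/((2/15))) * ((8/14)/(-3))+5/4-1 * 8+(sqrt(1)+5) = 15496819539/28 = 553457840.68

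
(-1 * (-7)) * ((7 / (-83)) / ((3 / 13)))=-637 / 249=-2.56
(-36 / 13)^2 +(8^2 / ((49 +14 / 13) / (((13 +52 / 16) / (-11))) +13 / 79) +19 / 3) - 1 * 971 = -1094779075658 / 1141708737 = -958.90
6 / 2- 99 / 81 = 16 / 9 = 1.78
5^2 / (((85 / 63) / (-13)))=-4095 / 17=-240.88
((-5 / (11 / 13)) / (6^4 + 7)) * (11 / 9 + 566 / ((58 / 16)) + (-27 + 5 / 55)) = -24344125 / 41150043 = -0.59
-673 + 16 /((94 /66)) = -31103 /47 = -661.77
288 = 288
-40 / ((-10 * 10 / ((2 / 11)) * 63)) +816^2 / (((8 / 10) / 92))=265326969604 / 3465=76573440.00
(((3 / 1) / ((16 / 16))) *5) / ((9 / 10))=50 / 3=16.67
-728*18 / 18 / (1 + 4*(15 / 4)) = -45.50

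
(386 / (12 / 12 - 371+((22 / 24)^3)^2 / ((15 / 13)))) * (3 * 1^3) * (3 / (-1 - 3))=38899906560 / 16549180907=2.35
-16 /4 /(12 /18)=-6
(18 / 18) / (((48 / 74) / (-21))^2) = 67081 / 64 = 1048.14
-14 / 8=-7 / 4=-1.75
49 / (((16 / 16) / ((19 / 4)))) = 931 / 4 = 232.75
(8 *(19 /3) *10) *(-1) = -1520 /3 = -506.67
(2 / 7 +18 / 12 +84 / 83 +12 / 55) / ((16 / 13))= 2505737 / 1022560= 2.45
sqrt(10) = 3.16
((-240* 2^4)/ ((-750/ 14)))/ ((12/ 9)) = 1344/ 25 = 53.76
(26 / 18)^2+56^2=254185 / 81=3138.09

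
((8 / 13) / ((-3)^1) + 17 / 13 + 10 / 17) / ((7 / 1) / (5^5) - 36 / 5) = -3503125 / 14912859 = -0.23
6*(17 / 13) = 102 / 13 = 7.85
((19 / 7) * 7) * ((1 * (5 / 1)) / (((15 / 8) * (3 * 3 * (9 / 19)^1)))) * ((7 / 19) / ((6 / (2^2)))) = 2128 / 729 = 2.92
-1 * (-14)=14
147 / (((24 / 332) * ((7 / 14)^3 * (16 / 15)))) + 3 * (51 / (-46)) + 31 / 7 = 9822515 / 644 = 15252.35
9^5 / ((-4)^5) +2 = -55.67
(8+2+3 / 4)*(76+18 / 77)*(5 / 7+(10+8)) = 16532855 / 1078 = 15336.60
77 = 77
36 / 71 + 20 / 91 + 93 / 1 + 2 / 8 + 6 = 2583801 / 25844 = 99.98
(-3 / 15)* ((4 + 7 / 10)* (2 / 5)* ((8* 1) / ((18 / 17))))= -3196 / 1125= -2.84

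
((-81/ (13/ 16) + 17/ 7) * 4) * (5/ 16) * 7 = -44255/ 52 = -851.06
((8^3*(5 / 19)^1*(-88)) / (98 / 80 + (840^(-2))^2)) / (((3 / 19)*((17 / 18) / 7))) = -428249029017600000 / 942561006547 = -454346.22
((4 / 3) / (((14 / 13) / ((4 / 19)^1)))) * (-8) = -832 / 399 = -2.09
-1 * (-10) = 10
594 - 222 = 372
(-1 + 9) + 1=9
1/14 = 0.07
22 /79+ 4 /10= 268 /395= 0.68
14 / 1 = 14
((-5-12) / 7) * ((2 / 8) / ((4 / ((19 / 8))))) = -323 / 896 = -0.36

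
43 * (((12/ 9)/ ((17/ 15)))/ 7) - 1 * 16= -1044/ 119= -8.77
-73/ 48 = -1.52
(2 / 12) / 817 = 1 / 4902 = 0.00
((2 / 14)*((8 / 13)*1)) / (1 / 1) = 8 / 91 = 0.09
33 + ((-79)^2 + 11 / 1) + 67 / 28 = 176047 / 28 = 6287.39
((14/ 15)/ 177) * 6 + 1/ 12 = 407/ 3540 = 0.11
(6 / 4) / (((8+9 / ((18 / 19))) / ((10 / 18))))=1 / 21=0.05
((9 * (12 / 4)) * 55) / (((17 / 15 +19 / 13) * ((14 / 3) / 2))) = 78975 / 322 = 245.26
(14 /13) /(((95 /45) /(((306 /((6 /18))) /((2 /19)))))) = 57834 /13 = 4448.77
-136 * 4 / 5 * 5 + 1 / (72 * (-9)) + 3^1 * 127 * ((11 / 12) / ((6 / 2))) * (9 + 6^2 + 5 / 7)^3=2471831472041 / 222264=11121150.85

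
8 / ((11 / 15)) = 120 / 11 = 10.91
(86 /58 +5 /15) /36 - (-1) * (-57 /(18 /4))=-19757 /1566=-12.62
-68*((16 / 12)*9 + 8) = -1360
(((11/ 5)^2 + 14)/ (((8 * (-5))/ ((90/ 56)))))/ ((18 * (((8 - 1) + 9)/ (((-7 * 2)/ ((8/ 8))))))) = 471/ 12800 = 0.04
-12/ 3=-4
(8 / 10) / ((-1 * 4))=-1 / 5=-0.20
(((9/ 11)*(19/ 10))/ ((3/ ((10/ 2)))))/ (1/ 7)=399/ 22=18.14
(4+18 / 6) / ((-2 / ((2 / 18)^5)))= -7 / 118098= -0.00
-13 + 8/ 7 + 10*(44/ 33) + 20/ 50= 197/ 105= 1.88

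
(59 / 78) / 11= 59 / 858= 0.07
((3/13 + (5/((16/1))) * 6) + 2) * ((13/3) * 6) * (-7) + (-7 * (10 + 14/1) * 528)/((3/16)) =-1895341/4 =-473835.25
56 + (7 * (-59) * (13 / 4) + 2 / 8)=-1286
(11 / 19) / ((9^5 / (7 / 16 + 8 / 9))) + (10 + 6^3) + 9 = 37966147141 / 161558064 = 235.00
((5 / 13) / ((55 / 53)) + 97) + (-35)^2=189099 / 143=1322.37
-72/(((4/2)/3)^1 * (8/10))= -135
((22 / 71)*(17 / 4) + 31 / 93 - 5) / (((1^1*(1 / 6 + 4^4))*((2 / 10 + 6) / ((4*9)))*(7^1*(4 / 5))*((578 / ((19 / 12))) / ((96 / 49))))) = -24401700 / 335340395999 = -0.00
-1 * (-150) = 150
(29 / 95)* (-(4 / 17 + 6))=-3074 / 1615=-1.90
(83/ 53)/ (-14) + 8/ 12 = 1235/ 2226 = 0.55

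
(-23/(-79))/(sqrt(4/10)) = 0.46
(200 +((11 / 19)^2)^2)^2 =680105947903281 / 16983563041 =40044.95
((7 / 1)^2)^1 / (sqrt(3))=49 * sqrt(3) / 3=28.29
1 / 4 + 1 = 5 / 4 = 1.25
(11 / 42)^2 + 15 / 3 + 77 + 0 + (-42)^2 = 3256465 / 1764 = 1846.07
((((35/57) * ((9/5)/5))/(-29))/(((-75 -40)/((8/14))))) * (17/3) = 68/316825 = 0.00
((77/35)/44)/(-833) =-1/16660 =-0.00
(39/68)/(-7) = -39/476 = -0.08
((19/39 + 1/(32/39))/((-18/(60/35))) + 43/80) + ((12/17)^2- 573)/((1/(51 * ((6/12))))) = -14598.42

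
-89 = -89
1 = 1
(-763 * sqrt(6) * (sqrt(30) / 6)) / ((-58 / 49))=37387 * sqrt(5) / 58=1441.38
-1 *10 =-10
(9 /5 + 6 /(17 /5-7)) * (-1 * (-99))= 66 /5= 13.20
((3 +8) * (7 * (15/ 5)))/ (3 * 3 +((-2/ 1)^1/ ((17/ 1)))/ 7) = 27489/ 1069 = 25.71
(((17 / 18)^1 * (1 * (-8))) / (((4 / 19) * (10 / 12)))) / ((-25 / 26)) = 16796 / 375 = 44.79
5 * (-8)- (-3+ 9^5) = -59086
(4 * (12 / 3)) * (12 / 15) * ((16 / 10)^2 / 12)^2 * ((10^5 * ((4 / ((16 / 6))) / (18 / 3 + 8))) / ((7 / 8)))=1048576 / 147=7133.17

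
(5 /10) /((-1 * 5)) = -1 /10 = -0.10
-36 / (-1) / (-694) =-18 / 347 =-0.05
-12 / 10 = -6 / 5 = -1.20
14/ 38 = 7/ 19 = 0.37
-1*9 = -9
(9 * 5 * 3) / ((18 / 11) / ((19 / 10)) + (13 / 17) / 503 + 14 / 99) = 2171398185 / 16151639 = 134.44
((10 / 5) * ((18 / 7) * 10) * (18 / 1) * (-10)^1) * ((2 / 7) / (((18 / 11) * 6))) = -13200 / 49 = -269.39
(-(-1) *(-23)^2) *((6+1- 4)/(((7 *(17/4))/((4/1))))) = 25392/119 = 213.38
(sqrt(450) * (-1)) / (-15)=1.41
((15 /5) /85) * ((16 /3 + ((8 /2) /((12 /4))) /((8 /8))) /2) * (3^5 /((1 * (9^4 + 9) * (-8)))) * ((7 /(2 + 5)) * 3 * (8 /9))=-9 /6205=-0.00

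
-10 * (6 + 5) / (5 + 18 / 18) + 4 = -43 / 3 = -14.33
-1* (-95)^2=-9025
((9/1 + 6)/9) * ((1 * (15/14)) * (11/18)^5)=4026275/26453952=0.15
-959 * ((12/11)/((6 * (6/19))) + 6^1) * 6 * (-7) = 2913442/11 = 264858.36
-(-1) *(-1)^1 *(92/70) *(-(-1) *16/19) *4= -2944/665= -4.43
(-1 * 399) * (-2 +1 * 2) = 0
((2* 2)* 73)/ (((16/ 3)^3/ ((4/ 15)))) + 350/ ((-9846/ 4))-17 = -104786069/ 6301440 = -16.63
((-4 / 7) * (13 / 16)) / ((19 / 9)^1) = -117 / 532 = -0.22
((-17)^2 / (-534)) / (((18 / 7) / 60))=-10115 / 801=-12.63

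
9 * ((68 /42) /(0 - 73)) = -102 /511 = -0.20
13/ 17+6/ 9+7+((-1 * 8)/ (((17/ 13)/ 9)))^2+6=2640800/ 867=3045.91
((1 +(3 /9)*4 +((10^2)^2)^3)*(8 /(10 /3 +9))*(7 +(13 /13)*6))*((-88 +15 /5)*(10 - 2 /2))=-238680000000556920 /37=-6450810810825862.70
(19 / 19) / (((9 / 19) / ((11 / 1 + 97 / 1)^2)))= 24624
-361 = -361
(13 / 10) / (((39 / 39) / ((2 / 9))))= 0.29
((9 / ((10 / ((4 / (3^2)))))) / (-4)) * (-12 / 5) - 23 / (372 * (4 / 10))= 1589 / 18600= 0.09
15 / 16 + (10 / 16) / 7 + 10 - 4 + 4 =11.03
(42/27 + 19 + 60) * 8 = 5800/9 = 644.44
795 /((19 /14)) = 11130 /19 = 585.79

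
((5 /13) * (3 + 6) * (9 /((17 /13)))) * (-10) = -4050 /17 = -238.24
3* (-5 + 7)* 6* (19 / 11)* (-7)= -4788 / 11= -435.27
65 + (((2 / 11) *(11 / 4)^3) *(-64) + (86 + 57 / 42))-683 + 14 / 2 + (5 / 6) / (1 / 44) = -30617 / 42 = -728.98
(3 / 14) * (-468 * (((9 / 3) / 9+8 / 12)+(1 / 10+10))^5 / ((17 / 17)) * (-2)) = 5914554124401 / 175000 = 33797452.14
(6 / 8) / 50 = 3 / 200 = 0.02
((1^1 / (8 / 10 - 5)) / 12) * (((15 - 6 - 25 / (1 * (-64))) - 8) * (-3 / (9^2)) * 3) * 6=445 / 24192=0.02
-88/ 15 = -5.87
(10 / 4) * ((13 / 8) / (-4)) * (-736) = 1495 / 2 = 747.50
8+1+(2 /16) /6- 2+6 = 625 /48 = 13.02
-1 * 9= -9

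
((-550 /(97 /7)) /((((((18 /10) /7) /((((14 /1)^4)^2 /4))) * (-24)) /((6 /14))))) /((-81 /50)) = -44388967700000 /70713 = -627734188.90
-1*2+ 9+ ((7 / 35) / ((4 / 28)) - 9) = -3 / 5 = -0.60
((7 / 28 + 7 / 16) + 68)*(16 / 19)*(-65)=-3759.74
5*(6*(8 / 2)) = 120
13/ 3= 4.33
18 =18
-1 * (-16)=16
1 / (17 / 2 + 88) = 2 / 193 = 0.01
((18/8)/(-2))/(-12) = 3/32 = 0.09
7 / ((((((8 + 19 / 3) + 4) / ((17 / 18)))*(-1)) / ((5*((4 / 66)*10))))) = -1190 / 1089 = -1.09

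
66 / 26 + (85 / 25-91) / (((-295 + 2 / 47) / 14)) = 6.70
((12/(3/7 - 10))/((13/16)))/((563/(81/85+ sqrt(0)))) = -108864/41681705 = -0.00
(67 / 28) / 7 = 67 / 196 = 0.34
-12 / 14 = -6 / 7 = -0.86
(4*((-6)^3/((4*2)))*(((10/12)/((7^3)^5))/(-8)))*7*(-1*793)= -0.00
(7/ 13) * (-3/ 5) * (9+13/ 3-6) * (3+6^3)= -33726/ 65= -518.86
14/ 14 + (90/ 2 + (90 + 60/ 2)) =166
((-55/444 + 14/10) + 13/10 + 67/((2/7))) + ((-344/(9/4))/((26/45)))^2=26359538221/375180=70258.38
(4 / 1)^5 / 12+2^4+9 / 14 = 4283 / 42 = 101.98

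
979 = 979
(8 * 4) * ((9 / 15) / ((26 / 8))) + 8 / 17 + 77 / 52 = 34737 / 4420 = 7.86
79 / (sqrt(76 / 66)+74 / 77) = -675213 / 2027+42581*sqrt(1254) / 4054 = 38.84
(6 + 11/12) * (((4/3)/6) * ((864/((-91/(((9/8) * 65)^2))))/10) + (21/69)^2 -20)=-705748087/88872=-7941.17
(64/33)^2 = 4096/1089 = 3.76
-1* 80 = -80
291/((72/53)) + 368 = 13973/24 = 582.21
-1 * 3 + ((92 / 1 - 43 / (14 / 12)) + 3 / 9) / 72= -3371 / 1512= -2.23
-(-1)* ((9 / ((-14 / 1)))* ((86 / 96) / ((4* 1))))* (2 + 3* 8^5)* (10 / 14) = -31703685 / 3136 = -10109.59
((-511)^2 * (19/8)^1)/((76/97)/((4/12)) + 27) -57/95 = 32961119/1560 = 21128.92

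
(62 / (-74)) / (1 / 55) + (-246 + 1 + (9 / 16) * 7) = -287.14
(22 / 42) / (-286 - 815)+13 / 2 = 300551 / 46242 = 6.50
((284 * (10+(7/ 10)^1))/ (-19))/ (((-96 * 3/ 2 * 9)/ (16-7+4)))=98761/ 61560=1.60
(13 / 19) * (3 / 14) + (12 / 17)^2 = 49575 / 76874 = 0.64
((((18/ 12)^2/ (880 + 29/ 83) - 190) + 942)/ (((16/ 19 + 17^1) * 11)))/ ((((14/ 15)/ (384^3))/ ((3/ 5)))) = 88672920708317184/ 635773369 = 139472530.67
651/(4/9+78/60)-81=45873/157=292.18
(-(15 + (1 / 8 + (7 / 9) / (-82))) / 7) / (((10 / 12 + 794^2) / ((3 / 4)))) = -44621 / 17369795632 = -0.00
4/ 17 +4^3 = 1092/ 17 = 64.24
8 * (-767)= -6136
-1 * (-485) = 485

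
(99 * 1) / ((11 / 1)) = 9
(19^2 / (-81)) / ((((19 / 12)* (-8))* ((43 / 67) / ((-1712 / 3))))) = -1089688 / 3483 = -312.86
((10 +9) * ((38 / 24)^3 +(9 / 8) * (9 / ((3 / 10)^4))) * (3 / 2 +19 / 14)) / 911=205851605 / 2754864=74.72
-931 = -931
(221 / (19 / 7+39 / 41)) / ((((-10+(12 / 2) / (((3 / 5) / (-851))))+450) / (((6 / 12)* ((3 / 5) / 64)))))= -63427 / 1811123200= -0.00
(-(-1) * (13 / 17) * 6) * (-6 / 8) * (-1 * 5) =585 / 34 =17.21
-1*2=-2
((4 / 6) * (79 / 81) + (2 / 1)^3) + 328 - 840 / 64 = 323.53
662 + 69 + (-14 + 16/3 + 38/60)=722.97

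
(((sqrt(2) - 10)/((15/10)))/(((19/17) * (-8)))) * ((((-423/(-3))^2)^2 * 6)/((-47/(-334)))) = 238750332570/19 - 23875033257 * sqrt(2)/19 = 10788733512.41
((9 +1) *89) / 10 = 89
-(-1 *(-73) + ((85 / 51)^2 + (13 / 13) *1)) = -691 / 9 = -76.78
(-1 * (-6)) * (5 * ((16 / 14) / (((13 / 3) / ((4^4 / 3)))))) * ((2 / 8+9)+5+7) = 1305600 / 91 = 14347.25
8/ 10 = 4/ 5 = 0.80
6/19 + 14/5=296/95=3.12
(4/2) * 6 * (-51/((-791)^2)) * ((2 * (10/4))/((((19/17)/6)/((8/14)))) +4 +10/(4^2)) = -3249873/166431146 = -0.02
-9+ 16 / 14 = -55 / 7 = -7.86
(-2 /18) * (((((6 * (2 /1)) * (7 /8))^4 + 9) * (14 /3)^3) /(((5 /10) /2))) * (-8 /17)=118678000 /459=258557.73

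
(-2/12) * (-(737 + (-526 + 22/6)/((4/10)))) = -3413/36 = -94.81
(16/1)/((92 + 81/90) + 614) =160/7069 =0.02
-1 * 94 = -94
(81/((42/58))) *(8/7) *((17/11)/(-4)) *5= -133110/539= -246.96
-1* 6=-6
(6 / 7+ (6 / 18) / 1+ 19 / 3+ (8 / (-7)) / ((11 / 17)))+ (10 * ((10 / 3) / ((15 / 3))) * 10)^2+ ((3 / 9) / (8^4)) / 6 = 1203049817 / 270336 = 4450.20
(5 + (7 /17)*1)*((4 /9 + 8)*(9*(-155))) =-1083760 /17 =-63750.59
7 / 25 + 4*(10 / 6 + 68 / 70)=5687 / 525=10.83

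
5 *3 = 15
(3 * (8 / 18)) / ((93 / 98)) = 392 / 279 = 1.41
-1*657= -657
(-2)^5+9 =-23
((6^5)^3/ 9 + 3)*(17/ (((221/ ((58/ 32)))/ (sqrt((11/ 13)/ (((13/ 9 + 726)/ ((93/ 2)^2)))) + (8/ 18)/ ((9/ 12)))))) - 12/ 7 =3535094512463/ 819 + 422696301158097*sqrt(936221)/ 35406176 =15867860844.43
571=571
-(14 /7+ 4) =-6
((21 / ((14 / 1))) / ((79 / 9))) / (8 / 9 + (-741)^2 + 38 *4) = 243 / 781010590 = 0.00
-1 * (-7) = 7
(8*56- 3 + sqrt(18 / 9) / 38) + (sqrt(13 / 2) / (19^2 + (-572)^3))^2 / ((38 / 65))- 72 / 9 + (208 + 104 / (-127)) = sqrt(2) / 38 + 217770872326446922437399 / 338058461398329798388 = 644.22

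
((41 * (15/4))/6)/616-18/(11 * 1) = -7859/4928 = -1.59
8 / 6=4 / 3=1.33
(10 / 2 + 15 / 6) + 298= 305.50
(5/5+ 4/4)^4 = 16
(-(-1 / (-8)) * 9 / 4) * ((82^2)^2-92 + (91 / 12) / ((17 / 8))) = -3458724699 / 272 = -12715899.63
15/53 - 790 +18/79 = -3305591/4187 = -789.49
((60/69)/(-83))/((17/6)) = -0.00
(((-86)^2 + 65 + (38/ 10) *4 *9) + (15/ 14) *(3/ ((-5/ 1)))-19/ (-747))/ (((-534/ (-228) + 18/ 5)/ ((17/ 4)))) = 128313906671/ 23614164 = 5433.77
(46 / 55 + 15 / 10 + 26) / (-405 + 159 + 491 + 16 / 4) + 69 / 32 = 2.27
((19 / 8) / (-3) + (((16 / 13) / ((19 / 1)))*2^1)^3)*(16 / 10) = -57105761 / 45207669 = -1.26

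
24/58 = 12/29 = 0.41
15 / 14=1.07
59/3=19.67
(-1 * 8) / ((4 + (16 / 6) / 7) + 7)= -168 / 239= -0.70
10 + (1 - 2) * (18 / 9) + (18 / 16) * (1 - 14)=-53 / 8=-6.62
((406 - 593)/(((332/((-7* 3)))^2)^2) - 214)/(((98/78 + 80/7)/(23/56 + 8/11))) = -71081209327179129/3702435475154944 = -19.20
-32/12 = -8/3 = -2.67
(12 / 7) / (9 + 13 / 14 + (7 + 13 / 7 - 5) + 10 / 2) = 24 / 263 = 0.09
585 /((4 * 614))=585 /2456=0.24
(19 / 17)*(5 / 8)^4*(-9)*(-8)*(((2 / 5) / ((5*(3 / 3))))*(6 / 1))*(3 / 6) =12825 / 4352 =2.95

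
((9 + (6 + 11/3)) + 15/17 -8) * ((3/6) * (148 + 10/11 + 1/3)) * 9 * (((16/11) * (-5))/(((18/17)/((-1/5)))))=11603300/1089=10655.00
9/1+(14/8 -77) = -265/4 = -66.25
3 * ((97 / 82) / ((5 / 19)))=5529 / 410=13.49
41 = 41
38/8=4.75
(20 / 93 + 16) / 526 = 754 / 24459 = 0.03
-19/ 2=-9.50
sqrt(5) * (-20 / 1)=-20 * sqrt(5)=-44.72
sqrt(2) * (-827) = -827 * sqrt(2) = -1169.55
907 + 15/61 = 55342/61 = 907.25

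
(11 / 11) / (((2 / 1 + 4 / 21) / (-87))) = -1827 / 46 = -39.72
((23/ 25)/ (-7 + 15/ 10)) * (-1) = 46/ 275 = 0.17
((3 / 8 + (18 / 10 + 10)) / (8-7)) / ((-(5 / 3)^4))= -39447 / 25000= -1.58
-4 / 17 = -0.24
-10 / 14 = -5 / 7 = -0.71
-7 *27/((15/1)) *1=-63/5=-12.60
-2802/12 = -467/2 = -233.50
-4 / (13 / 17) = -5.23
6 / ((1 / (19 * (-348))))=-39672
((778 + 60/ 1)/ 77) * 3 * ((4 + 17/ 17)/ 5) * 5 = 12570/ 77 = 163.25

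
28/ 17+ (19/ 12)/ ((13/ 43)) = 18257/ 2652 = 6.88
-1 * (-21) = 21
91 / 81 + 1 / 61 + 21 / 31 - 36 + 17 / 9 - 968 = -153216008 / 153171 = -1000.29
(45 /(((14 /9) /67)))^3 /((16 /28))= 19979723685375 /1568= 12742170717.71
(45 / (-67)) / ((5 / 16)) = -144 / 67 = -2.15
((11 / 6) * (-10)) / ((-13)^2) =-55 / 507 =-0.11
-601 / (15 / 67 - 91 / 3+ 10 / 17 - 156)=2053617 / 633926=3.24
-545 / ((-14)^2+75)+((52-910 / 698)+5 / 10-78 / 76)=86541572 / 1797001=48.16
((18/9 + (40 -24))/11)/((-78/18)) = -54/143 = -0.38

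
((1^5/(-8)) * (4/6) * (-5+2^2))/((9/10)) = 5/54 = 0.09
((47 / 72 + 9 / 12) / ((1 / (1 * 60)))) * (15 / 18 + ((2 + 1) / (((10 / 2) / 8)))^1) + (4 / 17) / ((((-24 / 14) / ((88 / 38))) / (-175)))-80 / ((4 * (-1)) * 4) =6218227 / 11628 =534.76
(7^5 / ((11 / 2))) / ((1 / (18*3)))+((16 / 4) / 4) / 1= 1815167 / 11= 165015.18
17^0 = 1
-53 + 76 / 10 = -227 / 5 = -45.40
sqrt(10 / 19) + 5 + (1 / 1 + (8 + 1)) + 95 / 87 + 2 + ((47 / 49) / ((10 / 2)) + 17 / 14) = 20.22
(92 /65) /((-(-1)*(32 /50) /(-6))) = -345 /26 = -13.27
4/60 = 0.07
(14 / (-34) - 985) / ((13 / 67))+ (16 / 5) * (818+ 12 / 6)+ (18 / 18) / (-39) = -125189 / 51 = -2454.69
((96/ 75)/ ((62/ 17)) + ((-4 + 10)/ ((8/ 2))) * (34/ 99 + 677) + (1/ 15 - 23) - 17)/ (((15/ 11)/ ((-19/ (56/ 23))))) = -2425084741/ 434000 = -5587.75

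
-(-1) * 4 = 4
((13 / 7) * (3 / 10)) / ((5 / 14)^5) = 1498224 / 15625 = 95.89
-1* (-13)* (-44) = -572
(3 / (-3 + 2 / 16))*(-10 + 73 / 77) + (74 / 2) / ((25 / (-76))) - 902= -44497902 / 44275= -1005.03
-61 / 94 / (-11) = 61 / 1034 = 0.06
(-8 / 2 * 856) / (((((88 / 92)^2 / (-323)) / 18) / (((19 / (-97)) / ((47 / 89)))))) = -4451927382576 / 551639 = -8070363.74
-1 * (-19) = 19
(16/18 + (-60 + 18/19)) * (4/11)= -39784/1881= -21.15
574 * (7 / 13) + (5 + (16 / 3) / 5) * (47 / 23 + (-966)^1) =-24842083 / 4485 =-5538.93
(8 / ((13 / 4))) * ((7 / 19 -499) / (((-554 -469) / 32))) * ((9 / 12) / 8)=303168 / 84227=3.60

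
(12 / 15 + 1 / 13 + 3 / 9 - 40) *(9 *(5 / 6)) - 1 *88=-4926 / 13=-378.92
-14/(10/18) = -126/5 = -25.20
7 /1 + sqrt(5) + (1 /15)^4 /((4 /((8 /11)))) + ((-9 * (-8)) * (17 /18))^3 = sqrt(5) + 175103218127 /556875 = 314441.24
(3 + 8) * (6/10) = 33/5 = 6.60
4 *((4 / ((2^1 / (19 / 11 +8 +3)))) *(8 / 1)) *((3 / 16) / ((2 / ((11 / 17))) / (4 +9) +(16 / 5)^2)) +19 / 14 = 1392617 / 87402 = 15.93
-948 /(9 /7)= -2212 /3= -737.33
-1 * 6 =-6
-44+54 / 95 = -43.43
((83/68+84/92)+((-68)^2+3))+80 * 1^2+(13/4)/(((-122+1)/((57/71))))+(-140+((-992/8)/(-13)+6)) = 200202762330/43668053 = 4584.65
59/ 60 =0.98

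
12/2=6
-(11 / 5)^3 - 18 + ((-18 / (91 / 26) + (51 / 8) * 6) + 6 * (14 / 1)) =309607 / 3500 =88.46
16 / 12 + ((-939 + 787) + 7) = -431 / 3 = -143.67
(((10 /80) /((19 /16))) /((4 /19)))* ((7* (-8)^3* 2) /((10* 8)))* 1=-44.80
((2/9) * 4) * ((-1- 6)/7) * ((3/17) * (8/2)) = -0.63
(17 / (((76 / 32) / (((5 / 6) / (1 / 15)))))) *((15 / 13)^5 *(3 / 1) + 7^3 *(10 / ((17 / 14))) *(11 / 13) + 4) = 1515046746900 / 7054567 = 214761.13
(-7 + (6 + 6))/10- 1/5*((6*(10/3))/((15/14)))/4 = -13/30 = -0.43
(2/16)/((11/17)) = 17/88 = 0.19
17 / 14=1.21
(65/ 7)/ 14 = 65/ 98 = 0.66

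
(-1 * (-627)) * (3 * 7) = 13167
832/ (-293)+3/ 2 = -785/ 586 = -1.34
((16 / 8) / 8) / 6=1 / 24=0.04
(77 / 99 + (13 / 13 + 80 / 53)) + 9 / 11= 21541 / 5247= 4.11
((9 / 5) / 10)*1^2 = 9 / 50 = 0.18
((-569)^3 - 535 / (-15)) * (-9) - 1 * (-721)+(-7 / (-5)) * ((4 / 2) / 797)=6607052216799 / 3985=1657980481.00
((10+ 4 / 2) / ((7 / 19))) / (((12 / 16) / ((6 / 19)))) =96 / 7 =13.71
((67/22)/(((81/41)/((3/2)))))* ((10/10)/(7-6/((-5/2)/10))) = 2747/36828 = 0.07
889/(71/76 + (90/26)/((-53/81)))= -46551596/228101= -204.08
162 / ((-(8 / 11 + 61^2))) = -1782 / 40939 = -0.04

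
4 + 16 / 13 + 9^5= 767705 / 13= 59054.23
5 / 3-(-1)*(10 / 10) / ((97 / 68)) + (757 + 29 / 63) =4643309 / 6111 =759.83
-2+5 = 3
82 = 82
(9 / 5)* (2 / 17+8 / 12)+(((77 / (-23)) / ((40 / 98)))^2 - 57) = 42041993 / 3597200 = 11.69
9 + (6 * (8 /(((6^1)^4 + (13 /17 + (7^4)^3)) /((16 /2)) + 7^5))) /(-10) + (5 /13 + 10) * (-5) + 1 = -320601959187791 /7647386181955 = -41.92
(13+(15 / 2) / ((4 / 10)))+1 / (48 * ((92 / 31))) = 140239 / 4416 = 31.76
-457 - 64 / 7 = -3263 / 7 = -466.14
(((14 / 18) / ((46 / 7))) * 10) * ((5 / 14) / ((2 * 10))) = 0.02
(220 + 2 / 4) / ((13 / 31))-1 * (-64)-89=13021 / 26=500.81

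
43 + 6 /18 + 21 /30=1321 /30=44.03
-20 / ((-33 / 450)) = 3000 / 11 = 272.73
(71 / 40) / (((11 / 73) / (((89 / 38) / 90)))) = 461287 / 1504800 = 0.31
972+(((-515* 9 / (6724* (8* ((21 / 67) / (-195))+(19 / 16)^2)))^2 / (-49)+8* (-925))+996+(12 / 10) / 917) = -14759846285722700879194318 / 2717201094605728331895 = -5432.00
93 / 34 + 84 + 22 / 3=9595 / 102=94.07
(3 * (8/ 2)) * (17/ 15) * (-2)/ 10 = -68/ 25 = -2.72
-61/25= -2.44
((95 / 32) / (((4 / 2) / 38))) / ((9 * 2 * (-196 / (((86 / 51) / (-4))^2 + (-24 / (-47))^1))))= -607561195 / 55204789248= -0.01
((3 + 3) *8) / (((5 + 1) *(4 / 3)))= 6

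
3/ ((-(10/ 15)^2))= -27/ 4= -6.75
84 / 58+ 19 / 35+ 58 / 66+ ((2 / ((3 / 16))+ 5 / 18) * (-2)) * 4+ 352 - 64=20430044 / 100485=203.31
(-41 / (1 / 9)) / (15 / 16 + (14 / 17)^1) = -100368 / 479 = -209.54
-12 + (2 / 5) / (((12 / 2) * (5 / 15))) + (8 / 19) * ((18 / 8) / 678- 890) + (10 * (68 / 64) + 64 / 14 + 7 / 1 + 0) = -364.34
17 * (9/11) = 153/11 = 13.91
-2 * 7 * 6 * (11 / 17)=-924 / 17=-54.35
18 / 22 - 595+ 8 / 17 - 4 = -111772 / 187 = -597.71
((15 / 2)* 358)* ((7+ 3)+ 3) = 34905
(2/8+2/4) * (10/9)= 0.83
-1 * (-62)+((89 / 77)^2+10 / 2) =405164 / 5929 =68.34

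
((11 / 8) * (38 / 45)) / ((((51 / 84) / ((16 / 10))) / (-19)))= -222376 / 3825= -58.14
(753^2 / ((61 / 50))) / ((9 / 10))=31500500 / 61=516401.64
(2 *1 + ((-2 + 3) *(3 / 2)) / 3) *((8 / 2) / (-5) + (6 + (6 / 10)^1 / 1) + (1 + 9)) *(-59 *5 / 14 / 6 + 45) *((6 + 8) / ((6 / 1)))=275315 / 72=3823.82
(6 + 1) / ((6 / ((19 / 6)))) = 133 / 36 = 3.69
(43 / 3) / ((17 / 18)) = 258 / 17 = 15.18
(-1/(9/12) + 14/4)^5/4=371293/31104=11.94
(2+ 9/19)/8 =47/152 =0.31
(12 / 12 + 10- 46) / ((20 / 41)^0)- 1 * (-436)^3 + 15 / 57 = 1574754604 / 19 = 82881821.26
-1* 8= -8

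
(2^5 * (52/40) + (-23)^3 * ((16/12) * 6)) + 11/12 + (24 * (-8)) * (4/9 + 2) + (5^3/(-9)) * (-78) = -5800769/60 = -96679.48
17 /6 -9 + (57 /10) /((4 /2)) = -199 /60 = -3.32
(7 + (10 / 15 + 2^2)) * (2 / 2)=35 / 3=11.67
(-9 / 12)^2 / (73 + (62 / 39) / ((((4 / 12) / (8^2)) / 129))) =117 / 8205136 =0.00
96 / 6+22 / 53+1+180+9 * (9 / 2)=25219 / 106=237.92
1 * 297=297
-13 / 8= -1.62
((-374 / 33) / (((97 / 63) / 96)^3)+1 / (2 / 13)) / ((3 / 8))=-20057738696012 / 2738019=-7325638.97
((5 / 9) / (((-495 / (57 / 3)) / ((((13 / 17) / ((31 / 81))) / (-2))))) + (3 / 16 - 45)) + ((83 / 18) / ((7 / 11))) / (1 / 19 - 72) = -358591853705 / 7987894992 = -44.89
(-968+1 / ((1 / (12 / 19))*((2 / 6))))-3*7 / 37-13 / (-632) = -429479733 / 444296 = -966.65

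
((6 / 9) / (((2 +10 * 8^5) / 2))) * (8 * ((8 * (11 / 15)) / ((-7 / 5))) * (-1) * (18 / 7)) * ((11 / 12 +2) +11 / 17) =511808 / 409438659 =0.00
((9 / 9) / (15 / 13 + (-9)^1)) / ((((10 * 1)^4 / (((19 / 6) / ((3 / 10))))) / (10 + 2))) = -247 / 153000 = -0.00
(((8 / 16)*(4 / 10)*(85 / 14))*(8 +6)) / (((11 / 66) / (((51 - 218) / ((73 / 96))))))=-1635264 / 73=-22400.88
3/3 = 1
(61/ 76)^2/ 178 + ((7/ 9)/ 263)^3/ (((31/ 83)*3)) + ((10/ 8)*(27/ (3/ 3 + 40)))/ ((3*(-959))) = 166178889178341735989/ 49857141267977756515488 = 0.00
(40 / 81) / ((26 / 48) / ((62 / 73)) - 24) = -19840 / 938601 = -0.02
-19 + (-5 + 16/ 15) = -344/ 15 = -22.93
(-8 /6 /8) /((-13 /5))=5 /78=0.06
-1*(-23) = 23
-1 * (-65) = 65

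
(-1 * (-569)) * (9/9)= 569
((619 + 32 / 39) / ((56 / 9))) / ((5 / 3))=59.77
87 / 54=29 / 18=1.61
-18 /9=-2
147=147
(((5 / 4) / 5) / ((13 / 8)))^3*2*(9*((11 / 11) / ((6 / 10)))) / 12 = 20 / 2197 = 0.01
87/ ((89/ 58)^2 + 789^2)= 292668/ 2094168565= 0.00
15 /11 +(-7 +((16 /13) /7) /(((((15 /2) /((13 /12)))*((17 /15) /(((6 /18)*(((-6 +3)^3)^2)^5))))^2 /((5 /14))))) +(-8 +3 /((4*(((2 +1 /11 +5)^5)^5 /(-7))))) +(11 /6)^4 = 200184342354734001227215605559187903331148788030284126210074243120151533754657 /41666825307905434850735300728877877494104670185979904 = 4804405924267839124197194.00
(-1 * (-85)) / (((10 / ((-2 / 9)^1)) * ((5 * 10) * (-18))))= 17 / 8100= 0.00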